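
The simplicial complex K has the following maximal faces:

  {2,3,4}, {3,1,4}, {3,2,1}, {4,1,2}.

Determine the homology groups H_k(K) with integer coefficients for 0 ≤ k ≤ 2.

H_0 = Z,  H_1 = 0,  H_2 = Z.

Order the vertices as 1 < 2 < 3 < 4. Listing each simplex with vertices in this order, K has dimension 2 with simplices:

  0-simplices (4): [1], [2], [3], [4]
  1-simplices (6): [1,2], [1,3], [1,4], [2,3], [2,4], [3,4]
  2-simplices (4): [1,2,3], [1,2,4], [1,3,4], [2,3,4]

Hence C_0 ≅ Z^4, C_1 ≅ Z^6, C_2 ≅ Z^4.

The boundary map ∂_1: C_1 → C_0 is given by ∂[p,q] = [q] − [p]. For instance
  ∂[2,4] = [4] − [2].
The resulting 4×6 matrix has rank 3, and its Smith normal form has invariant factors (1,1,1).

Boundary ∂_2: C_2 → C_1 sends each 2-simplex [p,q,r] to [q,r] − [p,r] + [p,q]. For instance
  ∂[1,3,4] = [3,4] − [1,4] + [1,3],
  ∂[1,2,4] = [2,4] − [1,4] + [1,2].
As a 6×4 matrix over Z this has rank 3, with invariant factors (1,1,1).

Now H_k = ker ∂_k / im ∂_{k+1}, so:

  H_0: rank C_0 − rank ∂_1 = 4 − 3 = 1, and the invariant factors of ∂_1 are all 1, so H_0 ≅ Z.
  H_1: rank ker ∂_1 − rank ∂_2 = (6 − 3) − 3 = 0, and the invariant factors of ∂_2 are all 1, so H_1 ≅ 0.
  H_2: rank ker ∂_2 − rank ∂_3 = (4 − 3) − 0 = 1, and there is no ∂_3, so H_2 ≅ Z.

As a check, the Euler characteristic is 4 − 6 + 4 = 2, which agrees with 1 − 0 + 1 = 2.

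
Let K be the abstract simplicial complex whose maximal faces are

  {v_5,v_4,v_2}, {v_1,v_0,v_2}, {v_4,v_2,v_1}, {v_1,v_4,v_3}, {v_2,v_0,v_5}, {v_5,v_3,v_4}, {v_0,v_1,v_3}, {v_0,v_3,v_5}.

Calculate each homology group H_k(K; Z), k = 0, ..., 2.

H_0 = Z,  H_1 = 0,  H_2 = Z.

We work with the vertex ordering v_0 < v_1 < v_2 < v_3 < v_4 < v_5. The simplices of K, each written with vertices in increasing order, are:

  0-simplices (6): [v_0], [v_1], [v_2], [v_3], [v_4], [v_5]
  1-simplices (12): [v_0,v_1], [v_0,v_2], [v_0,v_3], [v_0,v_5], [v_1,v_2], [v_1,v_3], [v_1,v_4], [v_2,v_4], [v_2,v_5], [v_3,v_4], [v_3,v_5], [v_4,v_5]
  2-simplices (8): [v_0,v_1,v_2], [v_0,v_1,v_3], [v_0,v_2,v_5], [v_0,v_3,v_5], [v_1,v_2,v_4], [v_1,v_3,v_4], [v_2,v_4,v_5], [v_3,v_4,v_5]

giving chain groups C_0 ≅ Z^6, C_1 ≅ Z^12, C_2 ≅ Z^8.

Boundary ∂_1: C_1 → C_0 sends each edge [p,q] (with p < q) to q − p.
As a 6×12 matrix over Z this has rank 5, with invariant factors (1,1,1,1,1).

The boundary map ∂_2: C_2 → C_1 acts by ∂[p,q,r] = [q,r] − [p,r] + [p,q]. For instance
  ∂[v_0,v_1,v_3] = [v_1,v_3] − [v_0,v_3] + [v_0,v_1],
  ∂[v_0,v_2,v_5] = [v_2,v_5] − [v_0,v_5] + [v_0,v_2].
This gives a 12×8 integer matrix of rank 7; reducing to Smith normal form yields diagonal entries (1,1,1,1,1,1,1).

Reading off H_k = ker ∂_k / im ∂_{k+1}:

  H_0: rank C_0 − rank ∂_1 = 6 − 5 = 1, and the invariant factors of ∂_1 are all 1, so H_0 ≅ Z.
  H_1: rank ker ∂_1 − rank ∂_2 = (12 − 5) − 7 = 0, and the invariant factors of ∂_2 are all 1, so H_1 ≅ 0.
  H_2: rank ker ∂_2 − rank ∂_3 = (8 − 7) − 0 = 1, and there is no ∂_3, so H_2 ≅ Z.

As a check, the Euler characteristic is 6 − 12 + 8 = 2, which agrees with 1 − 0 + 1 = 2.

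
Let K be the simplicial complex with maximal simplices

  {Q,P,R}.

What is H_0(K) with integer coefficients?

We work with the vertex ordering P < Q < R. The simplices of K, each written with vertices in increasing order, are:

  0-simplices (3): P, Q, R
  1-simplices (3): PQ, PR, QR
  2-simplices (1): PQR

giving chain groups C_0 ≅ Z^3, C_1 ≅ Z^3, C_2 ≅ Z^1.

Boundary ∂_1: C_1 → C_0 sends each edge [p,q] (with p < q) to q − p. For instance
  ∂PQ = Q − P.
The resulting 3×3 matrix has rank 2, and its Smith normal form has invariant factors (1,1).

Boundary ∂_2: C_2 → C_1 sends each 2-simplex [p,q,r] to [q,r] − [p,r] + [p,q]. For instance
  ∂PQR = QR − PR + PQ.
As a 3×1 matrix over Z this has rank 1, with invariant factors (1).

Computing H_k = (kernel of ∂_k) / (image of ∂_{k+1}):

  H_0: rank C_0 − rank ∂_1 = 3 − 2 = 1, and the invariant factors of ∂_1 are all 1, so H_0 = Z.

H_0 = Z.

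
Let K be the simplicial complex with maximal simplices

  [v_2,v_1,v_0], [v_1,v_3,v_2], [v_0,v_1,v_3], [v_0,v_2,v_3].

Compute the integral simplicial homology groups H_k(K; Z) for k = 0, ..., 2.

We work with the vertex ordering v_0 < v_1 < v_2 < v_3. The simplices of K, each written with vertices in increasing order, are:

  0-simplices (4): [v_0], [v_1], [v_2], [v_3]
  1-simplices (6): [v_0,v_1], [v_0,v_2], [v_0,v_3], [v_1,v_2], [v_1,v_3], [v_2,v_3]
  2-simplices (4): [v_0,v_1,v_2], [v_0,v_1,v_3], [v_0,v_2,v_3], [v_1,v_2,v_3]

so the chain groups are C_0 ≅ Z^4, C_1 ≅ Z^6, C_2 ≅ Z^4.

Boundary ∂_1: C_1 → C_0 sends each edge [p,q] (with p < q) to q − p. For instance
  ∂[v_2,v_3] = [v_3] − [v_2].
The resulting 4×6 matrix has rank 3, and its Smith normal form has invariant factors (1,1,1).

Boundary ∂_2: C_2 → C_1 maps a triangle to the signed sum of its edges. For instance
  ∂[v_0,v_1,v_3] = [v_1,v_3] − [v_0,v_3] + [v_0,v_1],
  ∂[v_1,v_2,v_3] = [v_2,v_3] − [v_1,v_3] + [v_1,v_2].
As a 6×4 matrix over Z this has rank 3, with invariant factors (1,1,1).

From H_k ≅ ker(∂_k) / im(∂_{k+1}) we obtain:

  H_0: rank C_0 − rank ∂_1 = 4 − 3 = 1, and the invariant factors of ∂_1 are all 1, so H_0 = Z.
  H_1: rank ker ∂_1 − rank ∂_2 = (6 − 3) − 3 = 0, and the invariant factors of ∂_2 are all 1, so H_1 = 0.
  H_2: rank ker ∂_2 − rank ∂_3 = (4 − 3) − 0 = 1, and there is no ∂_3, so H_2 = Z.

As a check, the Euler characteristic is 4 − 6 + 4 = 2, which agrees with 1 − 0 + 1 = 2.
(K is a triangulation of the 2-sphere S^2.)

H_0 = Z,  H_1 = 0,  H_2 = Z.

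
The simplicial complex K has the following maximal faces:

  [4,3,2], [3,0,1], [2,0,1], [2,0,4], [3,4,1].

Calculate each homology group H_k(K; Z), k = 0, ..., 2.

H_0 = Z,  H_1 = Z,  H_2 = 0.

We work with the vertex ordering 0 < 1 < 2 < 3 < 4. The simplices of K, each written with vertices in increasing order, are:

  0-simplices (5): [0], [1], [2], [3], [4]
  1-simplices (10): [0,1], [0,2], [0,3], [0,4], [1,2], [1,3], [1,4], [2,3], [2,4], [3,4]
  2-simplices (5): [0,1,2], [0,1,3], [0,2,4], [1,3,4], [2,3,4]

giving chain groups C_0 ≅ Z^5, C_1 ≅ Z^10, C_2 ≅ Z^5.

∂_1: C_1 → C_0 is given by ∂[p,q] = [q] − [p]. For instance
  ∂[0,3] = [3] − [0].
This gives a 5×10 integer matrix of rank 4; reducing to Smith normal form yields diagonal entries (1,1,1,1).

∂_2: C_2 → C_1 acts by ∂[p,q,r] = [q,r] − [p,r] + [p,q]. For instance
  ∂[1,3,4] = [3,4] − [1,4] + [1,3],
  ∂[0,1,2] = [1,2] − [0,2] + [0,1].
The 10×5 boundary matrix has rank 5 and Smith normal form diag(1,1,1,1,1).

Now H_k = ker ∂_k / im ∂_{k+1}, so:

  H_0: rank C_0 − rank ∂_1 = 5 − 4 = 1, and the invariant factors of ∂_1 are all 1, so H_0 ≅ Z.
  H_1: rank ker ∂_1 − rank ∂_2 = (10 − 4) − 5 = 1, and the invariant factors of ∂_2 are all 1, so H_1 ≅ Z.
  H_2: rank ker ∂_2 − rank ∂_3 = (5 − 5) − 0 = 0, and there is no ∂_3, so H_2 ≅ 0.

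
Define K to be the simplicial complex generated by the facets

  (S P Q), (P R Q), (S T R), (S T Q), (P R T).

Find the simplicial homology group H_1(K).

Fix the vertex order P < Q < R < S < T and write every simplex with vertices in increasing order. Then dim K = 2 and the simplices of K are:

  0-simplices (5): P, Q, R, S, T
  1-simplices (10): PQ, PR, PS, PT, QR, QS, QT, RS, RT, ST
  2-simplices (5): PQR, PQS, PRT, QST, RST

Hence C_0 ≅ Z^5, C_1 ≅ Z^10, C_2 ≅ Z^5.

∂_1: C_1 → C_0 maps an edge to its endpoints' difference, ∂[p,q] = q − p. For instance
  ∂ST = T − S.
As a 5×10 matrix over Z this has rank 4, with invariant factors (1,1,1,1).

Boundary ∂_2: C_2 → C_1 acts by ∂[p,q,r] = [q,r] − [p,r] + [p,q]. For instance
  ∂PQR = QR − PR + PQ,
  ∂RST = ST − RT + RS.
The 10×5 boundary matrix has rank 5 and Smith normal form diag(1,1,1,1,1).

From H_k ≅ ker(∂_k) / im(∂_{k+1}) we obtain:

  H_1: rank ker ∂_1 − rank ∂_2 = (10 − 4) − 5 = 1, and the invariant factors of ∂_2 are all 1, so H_1 ≅ Z.

(K is a triangulation of the Möbius band.)

H_1 = Z.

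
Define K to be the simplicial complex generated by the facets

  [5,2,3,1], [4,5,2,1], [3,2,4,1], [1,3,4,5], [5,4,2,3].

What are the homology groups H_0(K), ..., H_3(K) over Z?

Fix the vertex order 1 < 2 < 3 < 4 < 5 and write every simplex with vertices in increasing order. Then dim K = 3 and the simplices of K are:

  0-simplices (5): [1], [2], [3], [4], [5]
  1-simplices (10): [1,2], [1,3], [1,4], [1,5], [2,3], [2,4], [2,5], [3,4], [3,5], [4,5]
  2-simplices (10): [1,2,3], [1,2,4], [1,2,5], [1,3,4], [1,3,5], [1,4,5], [2,3,4], [2,3,5], [2,4,5], [3,4,5]
  3-simplices (5): [1,2,3,4], [1,2,3,5], [1,2,4,5], [1,3,4,5], [2,3,4,5]

so the chain groups are C_0 ≅ Z^5, C_1 ≅ Z^10, C_2 ≅ Z^10, C_3 ≅ Z^5.

The boundary map ∂_1: C_1 → C_0 sends each edge [p,q] (with p < q) to q − p.
The 5×10 boundary matrix has rank 4 and Smith normal form diag(1,1,1,1).

The boundary map ∂_2: C_2 → C_1 maps a triangle to the signed sum of its edges. For instance
  ∂[1,3,5] = [3,5] − [1,5] + [1,3],
  ∂[3,4,5] = [4,5] − [3,5] + [3,4].
This gives a 10×10 integer matrix of rank 6; reducing to Smith normal form yields diagonal entries (1,1,1,1,1,1).

The boundary map ∂_3: C_3 → C_2 sends each 3-simplex σ to the alternating sum Σ_i (−1)^i (σ with its i-th vertex removed). For instance
  ∂[1,2,4,5] = [2,4,5] − [1,4,5] + [1,2,5] − [1,2,4],
  ∂[2,3,4,5] = [3,4,5] − [2,4,5] + [2,3,5] − [2,3,4].
As a 10×5 matrix over Z this has rank 4, with invariant factors (1,1,1,1).

Reading off H_k = ker ∂_k / im ∂_{k+1}:

  H_0: rank C_0 − rank ∂_1 = 5 − 4 = 1, and the invariant factors of ∂_1 are all 1, so H_0 ≅ Z.
  H_1: rank ker ∂_1 − rank ∂_2 = (10 − 4) − 6 = 0, and the invariant factors of ∂_2 are all 1, so H_1 ≅ 0.
  H_2: rank ker ∂_2 − rank ∂_3 = (10 − 6) − 4 = 0, and the invariant factors of ∂_3 are all 1, so H_2 ≅ 0.
  H_3: rank ker ∂_3 − rank ∂_4 = (5 − 4) − 0 = 1, and there is no ∂_4, so H_3 ≅ Z.

As a check, the Euler characteristic is 5 − 10 + 10 − 5 = 0, which agrees with 1 − 0 + 0 − 1 = 0.
(K is a triangulation of the 3-sphere S^3.)

H_0 = Z,  H_1 = 0,  H_2 = 0,  H_3 = Z.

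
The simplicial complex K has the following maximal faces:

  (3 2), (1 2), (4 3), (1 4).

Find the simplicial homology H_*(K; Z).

K has 4 vertices, 4 edges.
rank ∂_0 = 0, rank ∂_1 = 3 ⇒ b_0 = 4 − 0 − 3 = 1; all invariant factors of ∂_1 are 1 so no torsion. So H_0 ≅ Z.
rank ∂_1 = 3, rank ∂_2 = 0 ⇒ b_1 = 4 − 3 − 0 = 1. So H_1 ≅ Z.

H_0 ≅ Z,  H_1 ≅ Z.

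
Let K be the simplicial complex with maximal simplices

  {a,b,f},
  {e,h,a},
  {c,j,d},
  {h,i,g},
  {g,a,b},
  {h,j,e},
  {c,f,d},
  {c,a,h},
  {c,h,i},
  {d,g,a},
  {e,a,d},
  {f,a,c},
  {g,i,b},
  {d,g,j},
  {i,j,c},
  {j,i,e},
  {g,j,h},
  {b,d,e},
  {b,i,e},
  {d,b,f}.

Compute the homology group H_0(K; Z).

H_0 ≅ Z.

K has 10 vertices, 30 edges, 20 triangles.
rank ∂_0 = 0, rank ∂_1 = 9 ⇒ b_0 = 10 − 0 − 9 = 1; all invariant factors of ∂_1 are 1 so no torsion. So H_0 ≅ Z.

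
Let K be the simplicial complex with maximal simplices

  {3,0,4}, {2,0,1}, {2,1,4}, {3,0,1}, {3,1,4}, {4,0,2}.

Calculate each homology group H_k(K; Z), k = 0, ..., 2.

Order the vertices as 0 < 1 < 2 < 3 < 4. Listing each simplex with vertices in this order, K has dimension 2 with simplices:

  0-simplices (5): [0], [1], [2], [3], [4]
  1-simplices (9): [0,1], [0,2], [0,3], [0,4], [1,2], [1,3], [1,4], [2,4], [3,4]
  2-simplices (6): [0,1,2], [0,1,3], [0,2,4], [0,3,4], [1,2,4], [1,3,4]

Hence C_0 ≅ Z^5, C_1 ≅ Z^9, C_2 ≅ Z^6.

The boundary map ∂_1: C_1 → C_0 sends each edge [p,q] (with p < q) to q − p.
The 5×9 boundary matrix has rank 4 and Smith normal form diag(1,1,1,1).

The boundary map ∂_2: C_2 → C_1 sends each 2-simplex [p,q,r] to [q,r] − [p,r] + [p,q]. For instance
  ∂[0,3,4] = [3,4] − [0,4] + [0,3],
  ∂[1,2,4] = [2,4] − [1,4] + [1,2].
The resulting 9×6 matrix has rank 5, and its Smith normal form has invariant factors (1,1,1,1,1).

Reading off H_k = ker ∂_k / im ∂_{k+1}:

  H_0: rank C_0 − rank ∂_1 = 5 − 4 = 1, and the invariant factors of ∂_1 are all 1, so H_0 = Z.
  H_1: rank ker ∂_1 − rank ∂_2 = (9 − 4) − 5 = 0, and the invariant factors of ∂_2 are all 1, so H_1 = 0.
  H_2: rank ker ∂_2 − rank ∂_3 = (6 − 5) − 0 = 1, and there is no ∂_3, so H_2 = Z.

H_0 ≅ Z,  H_1 = 0,  H_2 ≅ Z.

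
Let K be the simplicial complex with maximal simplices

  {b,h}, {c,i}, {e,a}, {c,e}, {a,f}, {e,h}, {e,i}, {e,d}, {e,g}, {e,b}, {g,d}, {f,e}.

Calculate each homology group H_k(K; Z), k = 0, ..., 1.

H_0 ≅ Z,  H_1 ≅ Z^4.

Order the vertices as a < b < c < d < e < f < g < h < i. Listing each simplex with vertices in this order, K has dimension 1 with simplices:

  0-simplices (9): a, b, c, d, e, f, g, h, i
  1-simplices (12): ae, af, be, bh, ce, ci, de, dg, ef, eg, eh, ei

giving chain groups C_0 ≅ Z^9, C_1 ≅ Z^12.

The boundary map ∂_1: C_1 → C_0 sends each edge [p,q] (with p < q) to q − p.
The resulting 9×12 matrix has rank 8, and its Smith normal form has invariant factors (1,1,1,1,1,1,1,1).

Computing H_k = (kernel of ∂_k) / (image of ∂_{k+1}):

  H_0: rank C_0 − rank ∂_1 = 9 − 8 = 1, and the invariant factors of ∂_1 are all 1, so H_0 ≅ Z.
  H_1: rank ker ∂_1 − rank ∂_2 = (12 − 8) − 0 = 4, and there is no ∂_2, so H_1 ≅ Z^4.

As a check, the Euler characteristic is 9 − 12 = -3, which agrees with 1 − 4 = -3.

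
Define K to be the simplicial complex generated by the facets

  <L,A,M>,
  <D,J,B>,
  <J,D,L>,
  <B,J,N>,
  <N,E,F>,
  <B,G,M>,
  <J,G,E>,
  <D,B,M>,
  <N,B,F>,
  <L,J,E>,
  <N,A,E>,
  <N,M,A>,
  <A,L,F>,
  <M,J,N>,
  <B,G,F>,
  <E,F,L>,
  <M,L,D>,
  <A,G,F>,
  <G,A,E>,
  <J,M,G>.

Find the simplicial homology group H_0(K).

H_0 = Z.

Order the vertices as A < B < D < E < F < G < J < L < M < N. Listing each simplex with vertices in this order, K has dimension 2 with simplices:

  0-simplices (10): A, B, D, E, F, G, J, L, M, N
  1-simplices (30): AE, AF, AG, AL, AM, AN, BD, BF, BG, BJ, BM, BN, DJ, DL, DM, EF, EG, EJ, EL, EN, FG, FL, FN, GJ, GM, JL, JM, JN, LM, MN
  2-simplices (20): AEG, AEN, AFG, AFL, ALM, AMN, BDJ, BDM, BFG, BFN, BGM, BJN, DJL, DLM, EFL, EFN, EGJ, EJL, GJM, JMN

so the chain groups are C_0 ≅ Z^10, C_1 ≅ Z^30, C_2 ≅ Z^20.

∂_1: C_1 → C_0 is given by ∂[p,q] = [q] − [p].
The 10×30 boundary matrix has rank 9 and Smith normal form diag(1,1,1,1,1,1,1,1,1).

Boundary ∂_2: C_2 → C_1 maps a triangle to the signed sum of its edges. For instance
  ∂EGJ = GJ − EJ + EG,
  ∂EFL = FL − EL + EF.
As a 30×20 matrix over Z this has rank 20, with invariant factors (1,1,1,1,1,1,1,1,1,1,1,1,1,1,1,1,1,1,1,2).

Reading off H_k = ker ∂_k / im ∂_{k+1}:

  H_0: rank C_0 − rank ∂_1 = 10 − 9 = 1, and the invariant factors of ∂_1 are all 1, so H_0 = Z.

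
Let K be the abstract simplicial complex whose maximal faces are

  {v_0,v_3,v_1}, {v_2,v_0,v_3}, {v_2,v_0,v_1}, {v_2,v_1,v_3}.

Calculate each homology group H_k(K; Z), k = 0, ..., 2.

H_0 ≅ Z,  H_1 = 0,  H_2 ≅ Z.

Take the total order v_0 < v_1 < v_2 < v_3 on the vertex set. Then K (dimension 2) consists of the simplices:

  0-simplices (4): [v_0], [v_1], [v_2], [v_3]
  1-simplices (6): [v_0,v_1], [v_0,v_2], [v_0,v_3], [v_1,v_2], [v_1,v_3], [v_2,v_3]
  2-simplices (4): [v_0,v_1,v_2], [v_0,v_1,v_3], [v_0,v_2,v_3], [v_1,v_2,v_3]

giving chain groups C_0 ≅ Z^4, C_1 ≅ Z^6, C_2 ≅ Z^4.

∂_1: C_1 → C_0 sends each edge [p,q] (with p < q) to q − p. For instance
  ∂[v_0,v_3] = [v_3] − [v_0].
The resulting 4×6 matrix has rank 3, and its Smith normal form has invariant factors (1,1,1).

Boundary ∂_2: C_2 → C_1 acts by ∂[p,q,r] = [q,r] − [p,r] + [p,q]. For instance
  ∂[v_0,v_1,v_3] = [v_1,v_3] − [v_0,v_3] + [v_0,v_1],
  ∂[v_0,v_2,v_3] = [v_2,v_3] − [v_0,v_3] + [v_0,v_2].
The resulting 6×4 matrix has rank 3, and its Smith normal form has invariant factors (1,1,1).

Reading off H_k = ker ∂_k / im ∂_{k+1}:

  H_0: rank C_0 − rank ∂_1 = 4 − 3 = 1, and the invariant factors of ∂_1 are all 1, so H_0 = Z.
  H_1: rank ker ∂_1 − rank ∂_2 = (6 − 3) − 3 = 0, and the invariant factors of ∂_2 are all 1, so H_1 = 0.
  H_2: rank ker ∂_2 − rank ∂_3 = (4 − 3) − 0 = 1, and there is no ∂_3, so H_2 = Z.

As a check, the Euler characteristic is 4 − 6 + 4 = 2, which agrees with 1 − 0 + 1 = 2.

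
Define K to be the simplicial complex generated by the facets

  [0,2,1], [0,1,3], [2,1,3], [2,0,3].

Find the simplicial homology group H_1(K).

Fix the vertex order 0 < 1 < 2 < 3 and write every simplex with vertices in increasing order. Then dim K = 2 and the simplices of K are:

  0-simplices (4): [0], [1], [2], [3]
  1-simplices (6): [0,1], [0,2], [0,3], [1,2], [1,3], [2,3]
  2-simplices (4): [0,1,2], [0,1,3], [0,2,3], [1,2,3]

Hence C_0 ≅ Z^4, C_1 ≅ Z^6, C_2 ≅ Z^4.

∂_1: C_1 → C_0 sends each edge [p,q] (with p < q) to q − p. For instance
  ∂[1,2] = [2] − [1].
The 4×6 boundary matrix has rank 3 and Smith normal form diag(1,1,1).

∂_2: C_2 → C_1 acts by ∂[p,q,r] = [q,r] − [p,r] + [p,q]. For instance
  ∂[0,2,3] = [2,3] − [0,3] + [0,2],
  ∂[0,1,3] = [1,3] − [0,3] + [0,1].
As a 6×4 matrix over Z this has rank 3, with invariant factors (1,1,1).

Computing H_k = (kernel of ∂_k) / (image of ∂_{k+1}):

  H_1: rank ker ∂_1 − rank ∂_2 = (6 − 3) − 3 = 0, and the invariant factors of ∂_2 are all 1, so H_1 ≅ 0.

(K is a triangulation of the 2-sphere S^2.)

H_1 = 0.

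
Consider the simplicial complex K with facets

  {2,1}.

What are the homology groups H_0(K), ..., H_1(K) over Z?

H_0 = Z,  H_1 = 0.

We work with the vertex ordering 1 < 2. The simplices of K, each written with vertices in increasing order, are:

  0-simplices (2): [1], [2]
  1-simplices (1): [1,2]

Hence C_0 ≅ Z^2, C_1 ≅ Z^1.

∂_1: C_1 → C_0 maps an edge to its endpoints' difference, ∂[p,q] = q − p. For instance
  ∂[1,2] = [2] − [1].
As a 2×1 matrix over Z this has rank 1, with invariant factors (1).

Computing H_k = (kernel of ∂_k) / (image of ∂_{k+1}):

  H_0: rank C_0 − rank ∂_1 = 2 − 1 = 1, and the invariant factors of ∂_1 are all 1, so H_0 = Z.
  H_1: rank ker ∂_1 − rank ∂_2 = (1 − 1) − 0 = 0, and there is no ∂_2, so H_1 = 0.

As a check, the Euler characteristic is 2 − 1 = 1, which agrees with 1 − 0 = 1.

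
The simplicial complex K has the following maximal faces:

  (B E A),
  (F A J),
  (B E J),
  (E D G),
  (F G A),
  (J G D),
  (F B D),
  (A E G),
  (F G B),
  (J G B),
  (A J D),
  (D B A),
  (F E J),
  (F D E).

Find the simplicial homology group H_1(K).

H_1 ≅ Z^2.

Fix the vertex order A < B < D < E < F < G < J and write every simplex with vertices in increasing order. Then dim K = 2 and the simplices of K are:

  0-simplices (7): A, B, D, E, F, G, J
  1-simplices (21): AB, AD, AE, AF, AG, AJ, BD, BE, BF, BG, BJ, DE, DF, DG, DJ, EF, EG, EJ, FG, FJ, GJ
  2-simplices (14): ABD, ABE, ADJ, AEG, AFG, AFJ, BDF, BEJ, BFG, BGJ, DEF, DEG, DGJ, EFJ

giving chain groups C_0 ≅ Z^7, C_1 ≅ Z^21, C_2 ≅ Z^14.

Boundary ∂_1: C_1 → C_0 sends each edge [p,q] (with p < q) to q − p.
This gives a 7×21 integer matrix of rank 6; reducing to Smith normal form yields diagonal entries (1,1,1,1,1,1).

The boundary map ∂_2: C_2 → C_1 acts by ∂[p,q,r] = [q,r] − [p,r] + [p,q]. For instance
  ∂ADJ = DJ − AJ + AD,
  ∂BEJ = EJ − BJ + BE.
This gives a 21×14 integer matrix of rank 13; reducing to Smith normal form yields diagonal entries (1,1,1,1,1,1,1,1,1,1,1,1,1).

Reading off H_k = ker ∂_k / im ∂_{k+1}:

  H_1: rank ker ∂_1 − rank ∂_2 = (21 − 6) − 13 = 2, and the invariant factors of ∂_2 are all 1, so H_1 ≅ Z^2.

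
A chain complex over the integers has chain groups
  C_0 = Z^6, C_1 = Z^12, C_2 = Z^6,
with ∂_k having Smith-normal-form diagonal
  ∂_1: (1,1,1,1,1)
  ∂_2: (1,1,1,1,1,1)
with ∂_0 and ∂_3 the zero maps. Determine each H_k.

H_0 ≅ Z,  H_1 ≅ Z,  H_2 = 0.

H_0: b_0 = 6 − 0 − 5 = 1; torsion from ∂_1 factors > 1: none. So H_0 ≅ Z.
H_1: b_1 = 12 − 5 − 6 = 1; torsion from ∂_2 factors > 1: none. So H_1 ≅ Z.
H_2: b_2 = 6 − 6 − 0 = 0; torsion from ∂_3 factors > 1: none. So H_2 ≅ 0.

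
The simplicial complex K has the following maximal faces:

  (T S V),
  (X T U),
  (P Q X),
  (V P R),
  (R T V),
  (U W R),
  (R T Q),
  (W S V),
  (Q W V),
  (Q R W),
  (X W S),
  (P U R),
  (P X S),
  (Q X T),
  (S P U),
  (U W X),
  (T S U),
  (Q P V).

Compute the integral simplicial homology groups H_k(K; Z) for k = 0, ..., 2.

H_0 ≅ Z,  H_1 ≅ Z ⊕ Z/2Z,  H_2 = 0.

Fix the vertex order P < Q < R < S < T < U < V < W < X and write every simplex with vertices in increasing order. Then dim K = 2 and the simplices of K are:

  0-simplices (9): P, Q, R, S, T, U, V, W, X
  1-simplices (27): PQ, PR, PS, PU, PV, PX, QR, QT, QV, QW, QX, RT, RU, RV, RW, ST, SU, SV, SW, SX, TU, TV, TX, UW, UX, VW, WX
  2-simplices (18): PQV, PQX, PRU, PRV, PSU, PSX, QRT, QRW, QTX, QVW, RTV, RUW, STU, STV, SVW, SWX, TUX, UWX

giving chain groups C_0 ≅ Z^9, C_1 ≅ Z^27, C_2 ≅ Z^18.

∂_1: C_1 → C_0 maps an edge to its endpoints' difference, ∂[p,q] = q − p. For instance
  ∂ST = T − S.
The 9×27 boundary matrix has rank 8 and Smith normal form diag(1,1,1,1,1,1,1,1).

Boundary ∂_2: C_2 → C_1 acts by ∂[p,q,r] = [q,r] − [p,r] + [p,q]. For instance
  ∂SWX = WX − SX + SW,
  ∂SVW = VW − SW + SV.
This gives a 27×18 integer matrix of rank 18; reducing to Smith normal form yields diagonal entries (1,1,1,1,1,1,1,1,1,1,1,1,1,1,1,1,1,2).

Computing H_k = (kernel of ∂_k) / (image of ∂_{k+1}):

  H_0: rank C_0 − rank ∂_1 = 9 − 8 = 1, and the invariant factors of ∂_1 are all 1, so H_0 ≅ Z.
  H_1: rank ker ∂_1 − rank ∂_2 = (27 − 8) − 18 = 1, and ∂_2 has invariant factor 2 > 1, so H_1 ≅ Z ⊕ Z/2Z.
  H_2: rank ker ∂_2 − rank ∂_3 = (18 − 18) − 0 = 0, and there is no ∂_3, so H_2 ≅ 0.

As a check, the Euler characteristic is 9 − 27 + 18 = 0, which agrees with 1 − 1 + 0 = 0.
(K is a triangulation of the Klein bottle.)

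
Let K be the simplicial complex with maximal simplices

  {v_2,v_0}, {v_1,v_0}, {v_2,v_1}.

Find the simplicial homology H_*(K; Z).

K has 3 vertices, 3 edges.
rank ∂_0 = 0, rank ∂_1 = 2 ⇒ b_0 = 3 − 0 − 2 = 1; all invariant factors of ∂_1 are 1 so no torsion. So H_0 = Z.
rank ∂_1 = 2, rank ∂_2 = 0 ⇒ b_1 = 3 − 2 − 0 = 1. So H_1 = Z.

H_0 = Z,  H_1 = Z.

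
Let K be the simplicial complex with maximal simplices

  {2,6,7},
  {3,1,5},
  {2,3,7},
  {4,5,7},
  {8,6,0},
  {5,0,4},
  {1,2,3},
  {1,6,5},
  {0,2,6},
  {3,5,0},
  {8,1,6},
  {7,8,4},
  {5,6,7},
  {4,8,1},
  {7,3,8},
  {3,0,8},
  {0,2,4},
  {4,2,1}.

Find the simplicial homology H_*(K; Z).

Fix the vertex order 0 < 1 < 2 < 3 < 4 < 5 < 6 < 7 < 8 and write every simplex with vertices in increasing order. Then dim K = 2 and the simplices of K are:

  0-simplices (9): [0], [1], [2], [3], [4], [5], [6], [7], [8]
  1-simplices (27): (27 of them)
  2-simplices (18): [0,2,4], [0,2,6], [0,3,5], [0,3,8], [0,4,5], [0,6,8], [1,2,3], [1,2,4], [1,3,5], [1,4,8], [1,5,6], [1,6,8], [2,3,7], [2,6,7], [3,7,8], [4,5,7], [4,7,8], [5,6,7]

giving chain groups C_0 ≅ Z^9, C_1 ≅ Z^27, C_2 ≅ Z^18.

Boundary ∂_1: C_1 → C_0 sends each edge [p,q] (with p < q) to q − p. For instance
  ∂[2,3] = [3] − [2].
As a 9×27 matrix over Z this has rank 8, with invariant factors (1,1,1,1,1,1,1,1).

Boundary ∂_2: C_2 → C_1 maps a triangle to the signed sum of its edges. For instance
  ∂[1,3,5] = [3,5] − [1,5] + [1,3],
  ∂[1,6,8] = [6,8] − [1,8] + [1,6].
The 27×18 boundary matrix has rank 17 and Smith normal form diag(1,1,1,1,1,1,1,1,1,1,1,1,1,1,1,1,1).

From H_k ≅ ker(∂_k) / im(∂_{k+1}) we obtain:

  H_0: rank C_0 − rank ∂_1 = 9 − 8 = 1, and the invariant factors of ∂_1 are all 1, so H_0 ≅ Z.
  H_1: rank ker ∂_1 − rank ∂_2 = (27 − 8) − 17 = 2, and the invariant factors of ∂_2 are all 1, so H_1 ≅ Z^2.
  H_2: rank ker ∂_2 − rank ∂_3 = (18 − 17) − 0 = 1, and there is no ∂_3, so H_2 ≅ Z.

H_0 = Z,  H_1 = Z^2,  H_2 = Z.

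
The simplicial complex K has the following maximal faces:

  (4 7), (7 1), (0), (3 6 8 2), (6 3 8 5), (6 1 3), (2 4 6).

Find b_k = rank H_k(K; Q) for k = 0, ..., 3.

b_0 = 2, b_1 = 1, b_2 = 0, b_3 = 0.

Fix the vertex order 0 < 1 < 2 < 3 < 4 < 5 < 6 < 7 < 8 and write every simplex with vertices in increasing order. Then dim K = 3 and the simplices of K are:

  0-simplices (9): [0], [1], [2], [3], [4], [5], [6], [7], [8]
  1-simplices (15): [1,3], [1,6], [1,7], [2,3], [2,4], [2,6], [2,8], [3,5], [3,6], [3,8], [4,6], [4,7], [5,6], [5,8], [6,8]
  2-simplices (9): [1,3,6], [2,3,6], [2,3,8], [2,4,6], [2,6,8], [3,5,6], [3,5,8], [3,6,8], [5,6,8]
  3-simplices (2): [2,3,6,8], [3,5,6,8]

Hence C_0 ≅ Z^9, C_1 ≅ Z^15, C_2 ≅ Z^9, C_3 ≅ Z^2.

Boundary ∂_1: C_1 → C_0 sends each edge [p,q] (with p < q) to q − p.
This gives a 9×15 integer matrix of rank 7; reducing to Smith normal form yields diagonal entries (1,1,1,1,1,1,1).

∂_2: C_2 → C_1 maps a triangle to the signed sum of its edges. For instance
  ∂[2,6,8] = [6,8] − [2,8] + [2,6],
  ∂[2,4,6] = [4,6] − [2,6] + [2,4].
The 15×9 boundary matrix has rank 7 and Smith normal form diag(1,1,1,1,1,1,1).

∂_3: C_3 → C_2 sends each 3-simplex σ to the alternating sum Σ_i (−1)^i (σ with its i-th vertex removed). For instance
  ∂[3,5,6,8] = [5,6,8] − [3,6,8] + [3,5,8] − [3,5,6],
  ∂[2,3,6,8] = [3,6,8] − [2,6,8] + [2,3,8] − [2,3,6].
This gives a 9×2 integer matrix of rank 2; reducing to Smith normal form yields diagonal entries (1,1).

Now H_k = ker ∂_k / im ∂_{k+1}, so:

  H_0: rank C_0 − rank ∂_1 = 9 − 7 = 2, and the invariant factors of ∂_1 are all 1, so H_0 ≅ Z^2.
  H_1: rank ker ∂_1 − rank ∂_2 = (15 − 7) − 7 = 1, and the invariant factors of ∂_2 are all 1, so H_1 ≅ Z.
  H_2: rank ker ∂_2 − rank ∂_3 = (9 − 7) − 2 = 0, and the invariant factors of ∂_3 are all 1, so H_2 ≅ 0.
  H_3: rank ker ∂_3 − rank ∂_4 = (2 − 2) − 0 = 0, and there is no ∂_4, so H_3 ≅ 0.

Hence the Betti numbers are b_0 = 2, b_1 = 1, b_2 = 0, b_3 = 0.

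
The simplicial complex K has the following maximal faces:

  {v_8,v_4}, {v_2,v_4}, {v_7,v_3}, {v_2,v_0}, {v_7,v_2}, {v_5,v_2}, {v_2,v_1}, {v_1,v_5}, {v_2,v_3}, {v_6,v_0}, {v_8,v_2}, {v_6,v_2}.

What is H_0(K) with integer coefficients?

Fix the vertex order v_0 < v_1 < v_2 < v_3 < v_4 < v_5 < v_6 < v_7 < v_8 and write every simplex with vertices in increasing order. Then dim K = 1 and the simplices of K are:

  0-simplices (9): [v_0], [v_1], [v_2], [v_3], [v_4], [v_5], [v_6], [v_7], [v_8]
  1-simplices (12): [v_0,v_2], [v_0,v_6], [v_1,v_2], [v_1,v_5], [v_2,v_3], [v_2,v_4], [v_2,v_5], [v_2,v_6], [v_2,v_7], [v_2,v_8], [v_3,v_7], [v_4,v_8]

so the chain groups are C_0 ≅ Z^9, C_1 ≅ Z^12.

∂_1: C_1 → C_0 is given by ∂[p,q] = [q] − [p]. For instance
  ∂[v_1,v_5] = [v_5] − [v_1].
The 9×12 boundary matrix has rank 8 and Smith normal form diag(1,1,1,1,1,1,1,1).

From H_k ≅ ker(∂_k) / im(∂_{k+1}) we obtain:

  H_0: rank C_0 − rank ∂_1 = 9 − 8 = 1, and the invariant factors of ∂_1 are all 1, so H_0 = Z.

H_0 ≅ Z.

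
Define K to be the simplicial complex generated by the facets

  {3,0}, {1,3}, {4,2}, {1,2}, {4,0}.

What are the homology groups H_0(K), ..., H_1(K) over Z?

H_0 = Z,  H_1 = Z.

We work with the vertex ordering 0 < 1 < 2 < 3 < 4. The simplices of K, each written with vertices in increasing order, are:

  0-simplices (5): [0], [1], [2], [3], [4]
  1-simplices (5): [0,3], [0,4], [1,2], [1,3], [2,4]

so the chain groups are C_0 ≅ Z^5, C_1 ≅ Z^5.

∂_1: C_1 → C_0 maps an edge to its endpoints' difference, ∂[p,q] = q − p.
As a 5×5 matrix over Z this has rank 4, with invariant factors (1,1,1,1).

Computing H_k = (kernel of ∂_k) / (image of ∂_{k+1}):

  H_0: rank C_0 − rank ∂_1 = 5 − 4 = 1, and the invariant factors of ∂_1 are all 1, so H_0 = Z.
  H_1: rank ker ∂_1 − rank ∂_2 = (5 − 4) − 0 = 1, and there is no ∂_2, so H_1 = Z.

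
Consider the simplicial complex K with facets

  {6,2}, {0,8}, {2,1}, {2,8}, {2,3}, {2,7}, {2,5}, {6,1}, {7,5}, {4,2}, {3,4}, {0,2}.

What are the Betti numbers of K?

b_0 = 1, b_1 = 4.

Order the vertices as 0 < 1 < 2 < 3 < 4 < 5 < 6 < 7 < 8. Listing each simplex with vertices in this order, K has dimension 1 with simplices:

  0-simplices (9): [0], [1], [2], [3], [4], [5], [6], [7], [8]
  1-simplices (12): [0,2], [0,8], [1,2], [1,6], [2,3], [2,4], [2,5], [2,6], [2,7], [2,8], [3,4], [5,7]

Hence C_0 ≅ Z^9, C_1 ≅ Z^12.

The boundary map ∂_1: C_1 → C_0 sends each edge [p,q] (with p < q) to q − p.
The 9×12 boundary matrix has rank 8 and Smith normal form diag(1,1,1,1,1,1,1,1).

Now H_k = ker ∂_k / im ∂_{k+1}, so:

  H_0: rank C_0 − rank ∂_1 = 9 − 8 = 1, and the invariant factors of ∂_1 are all 1, so H_0 = Z.
  H_1: rank ker ∂_1 − rank ∂_2 = (12 − 8) − 0 = 4, and there is no ∂_2, so H_1 = Z^4.

(K is a triangulation of a wedge of 4 circles.)

Hence the Betti numbers are b_0 = 1, b_1 = 4.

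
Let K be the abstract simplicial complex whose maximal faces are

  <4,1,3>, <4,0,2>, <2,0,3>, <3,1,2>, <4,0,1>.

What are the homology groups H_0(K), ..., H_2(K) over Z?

K has 5 vertices, 10 edges, 5 triangles.
rank ∂_0 = 0, rank ∂_1 = 4 ⇒ b_0 = 5 − 0 − 4 = 1; all invariant factors of ∂_1 are 1 so no torsion. So H_0 = Z.
rank ∂_1 = 4, rank ∂_2 = 5 ⇒ b_1 = 10 − 4 − 5 = 1; all invariant factors of ∂_2 are 1 so no torsion. So H_1 = Z.
rank ∂_2 = 5, rank ∂_3 = 0 ⇒ b_2 = 5 − 5 − 0 = 0. So H_2 = 0.

H_0 ≅ Z,  H_1 ≅ Z,  H_2 = 0.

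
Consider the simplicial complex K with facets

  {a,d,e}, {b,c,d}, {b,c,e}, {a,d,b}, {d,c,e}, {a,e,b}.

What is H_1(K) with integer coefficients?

Fix the vertex order a < b < c < d < e and write every simplex with vertices in increasing order. Then dim K = 2 and the simplices of K are:

  0-simplices (5): a, b, c, d, e
  1-simplices (9): ab, ad, ae, bc, bd, be, cd, ce, de
  2-simplices (6): abd, abe, ade, bcd, bce, cde

Hence C_0 ≅ Z^5, C_1 ≅ Z^9, C_2 ≅ Z^6.

Boundary ∂_1: C_1 → C_0 maps an edge to its endpoints' difference, ∂[p,q] = q − p.
The 5×9 boundary matrix has rank 4 and Smith normal form diag(1,1,1,1).

∂_2: C_2 → C_1 acts by ∂[p,q,r] = [q,r] − [p,r] + [p,q]. For instance
  ∂abe = be − ae + ab,
  ∂abd = bd − ad + ab.
This gives a 9×6 integer matrix of rank 5; reducing to Smith normal form yields diagonal entries (1,1,1,1,1).

Computing H_k = (kernel of ∂_k) / (image of ∂_{k+1}):

  H_1: rank ker ∂_1 − rank ∂_2 = (9 − 4) − 5 = 0, and the invariant factors of ∂_2 are all 1, so H_1 = 0.

(K is a triangulation of the 2-sphere S^2.)

H_1 = 0.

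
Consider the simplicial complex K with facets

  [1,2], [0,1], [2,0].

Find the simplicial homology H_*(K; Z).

K has 3 vertices, 3 edges.
rank ∂_0 = 0, rank ∂_1 = 2 ⇒ b_0 = 3 − 0 − 2 = 1; all invariant factors of ∂_1 are 1 so no torsion. So H_0 ≅ Z.
rank ∂_1 = 2, rank ∂_2 = 0 ⇒ b_1 = 3 − 2 − 0 = 1. So H_1 ≅ Z.

H_0 ≅ Z,  H_1 ≅ Z.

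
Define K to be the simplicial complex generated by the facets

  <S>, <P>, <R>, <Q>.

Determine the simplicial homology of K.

H_0 = Z^4.

We work with the vertex ordering P < Q < R < S. The simplices of K, each written with vertices in increasing order, are:

  0-simplices (4): P, Q, R, S

giving chain groups C_0 ≅ Z^4.

Reading off H_k = ker ∂_k / im ∂_{k+1}:

  H_0: rank C_0 − rank ∂_1 = 4 − 0 = 4, and there is no ∂_1, so H_0 ≅ Z^4.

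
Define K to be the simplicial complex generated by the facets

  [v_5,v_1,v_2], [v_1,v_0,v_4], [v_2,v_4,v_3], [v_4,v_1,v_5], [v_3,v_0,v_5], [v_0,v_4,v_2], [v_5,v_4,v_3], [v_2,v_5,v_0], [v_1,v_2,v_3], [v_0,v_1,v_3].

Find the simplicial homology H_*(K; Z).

H_0 = Z,  H_1 = Z/2Z,  H_2 = 0.

We work with the vertex ordering v_0 < v_1 < v_2 < v_3 < v_4 < v_5. The simplices of K, each written with vertices in increasing order, are:

  0-simplices (6): [v_0], [v_1], [v_2], [v_3], [v_4], [v_5]
  1-simplices (15): (15 of them)
  2-simplices (10): [v_0,v_1,v_3], [v_0,v_1,v_4], [v_0,v_2,v_4], [v_0,v_2,v_5], [v_0,v_3,v_5], [v_1,v_2,v_3], [v_1,v_2,v_5], [v_1,v_4,v_5], [v_2,v_3,v_4], [v_3,v_4,v_5]

so the chain groups are C_0 ≅ Z^6, C_1 ≅ Z^15, C_2 ≅ Z^10.

∂_1: C_1 → C_0 maps an edge to its endpoints' difference, ∂[p,q] = q − p.
This gives a 6×15 integer matrix of rank 5; reducing to Smith normal form yields diagonal entries (1,1,1,1,1).

The boundary map ∂_2: C_2 → C_1 acts by ∂[p,q,r] = [q,r] − [p,r] + [p,q]. For instance
  ∂[v_2,v_3,v_4] = [v_3,v_4] − [v_2,v_4] + [v_2,v_3],
  ∂[v_0,v_1,v_3] = [v_1,v_3] − [v_0,v_3] + [v_0,v_1].
The 15×10 boundary matrix has rank 10 and Smith normal form diag(1,1,1,1,1,1,1,1,1,2).

Computing H_k = (kernel of ∂_k) / (image of ∂_{k+1}):

  H_0: rank C_0 − rank ∂_1 = 6 − 5 = 1, and the invariant factors of ∂_1 are all 1, so H_0 ≅ Z.
  H_1: rank ker ∂_1 − rank ∂_2 = (15 − 5) − 10 = 0, and ∂_2 has invariant factor 2 > 1, so H_1 ≅ Z/2Z.
  H_2: rank ker ∂_2 − rank ∂_3 = (10 − 10) − 0 = 0, and there is no ∂_3, so H_2 ≅ 0.

As a check, the Euler characteristic is 6 − 15 + 10 = 1, which agrees with 1 − 0 + 0 = 1.
(K is a triangulation of the real projective plane RP^2.)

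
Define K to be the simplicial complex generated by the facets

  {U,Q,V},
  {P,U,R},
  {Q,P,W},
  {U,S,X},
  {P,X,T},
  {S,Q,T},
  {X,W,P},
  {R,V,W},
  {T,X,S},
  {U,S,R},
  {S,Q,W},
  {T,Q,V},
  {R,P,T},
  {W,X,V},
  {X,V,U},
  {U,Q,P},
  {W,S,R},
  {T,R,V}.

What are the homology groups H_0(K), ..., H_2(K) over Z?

H_0 = Z,  H_1 = Z^2,  H_2 = Z.

Fix the vertex order P < Q < R < S < T < U < V < W < X and write every simplex with vertices in increasing order. Then dim K = 2 and the simplices of K are:

  0-simplices (9): P, Q, R, S, T, U, V, W, X
  1-simplices (27): PQ, PR, PT, PU, PW, PX, QS, QT, QU, QV, QW, RS, RT, RU, RV, RW, ST, SU, SW, SX, TV, TX, UV, UX, VW, VX, WX
  2-simplices (18): PQU, PQW, PRT, PRU, PTX, PWX, QST, QSW, QTV, QUV, RSU, RSW, RTV, RVW, STX, SUX, UVX, VWX

giving chain groups C_0 ≅ Z^9, C_1 ≅ Z^27, C_2 ≅ Z^18.

∂_1: C_1 → C_0 sends each edge [p,q] (with p < q) to q − p. For instance
  ∂QS = S − Q.
As a 9×27 matrix over Z this has rank 8, with invariant factors (1,1,1,1,1,1,1,1).

The boundary map ∂_2: C_2 → C_1 maps a triangle to the signed sum of its edges. For instance
  ∂PQW = QW − PW + PQ,
  ∂QST = ST − QT + QS.
This gives a 27×18 integer matrix of rank 17; reducing to Smith normal form yields diagonal entries (1,1,1,1,1,1,1,1,1,1,1,1,1,1,1,1,1).

From H_k ≅ ker(∂_k) / im(∂_{k+1}) we obtain:

  H_0: rank C_0 − rank ∂_1 = 9 − 8 = 1, and the invariant factors of ∂_1 are all 1, so H_0 = Z.
  H_1: rank ker ∂_1 − rank ∂_2 = (27 − 8) − 17 = 2, and the invariant factors of ∂_2 are all 1, so H_1 = Z^2.
  H_2: rank ker ∂_2 − rank ∂_3 = (18 − 17) − 0 = 1, and there is no ∂_3, so H_2 = Z.

(K is a triangulation of the torus T^2.)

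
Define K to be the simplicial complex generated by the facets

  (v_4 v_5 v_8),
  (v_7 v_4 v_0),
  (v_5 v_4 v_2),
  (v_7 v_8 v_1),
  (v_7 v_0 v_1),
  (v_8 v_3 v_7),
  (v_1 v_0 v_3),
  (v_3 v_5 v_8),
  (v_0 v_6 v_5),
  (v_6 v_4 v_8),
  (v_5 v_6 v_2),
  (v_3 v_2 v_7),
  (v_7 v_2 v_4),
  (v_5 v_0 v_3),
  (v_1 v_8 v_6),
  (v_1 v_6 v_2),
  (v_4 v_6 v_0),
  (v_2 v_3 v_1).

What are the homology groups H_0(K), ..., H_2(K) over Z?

Fix the vertex order v_0 < v_1 < v_2 < v_3 < v_4 < v_5 < v_6 < v_7 < v_8 and write every simplex with vertices in increasing order. Then dim K = 2 and the simplices of K are:

  0-simplices (9): [v_0], [v_1], [v_2], [v_3], [v_4], [v_5], [v_6], [v_7], [v_8]
  1-simplices (27): (27 of them)
  2-simplices (18): (18 of them)

giving chain groups C_0 ≅ Z^9, C_1 ≅ Z^27, C_2 ≅ Z^18.

∂_1: C_1 → C_0 maps an edge to its endpoints' difference, ∂[p,q] = q − p.
The resulting 9×27 matrix has rank 8, and its Smith normal form has invariant factors (1,1,1,1,1,1,1,1).

∂_2: C_2 → C_1 sends each 2-simplex [p,q,r] to [q,r] − [p,r] + [p,q]. For instance
  ∂[v_0,v_4,v_6] = [v_4,v_6] − [v_0,v_6] + [v_0,v_4],
  ∂[v_2,v_5,v_6] = [v_5,v_6] − [v_2,v_6] + [v_2,v_5].
This gives a 27×18 integer matrix of rank 18; reducing to Smith normal form yields diagonal entries (1,1,1,1,1,1,1,1,1,1,1,1,1,1,1,1,1,2).

Reading off H_k = ker ∂_k / im ∂_{k+1}:

  H_0: rank C_0 − rank ∂_1 = 9 − 8 = 1, and the invariant factors of ∂_1 are all 1, so H_0 = Z.
  H_1: rank ker ∂_1 − rank ∂_2 = (27 − 8) − 18 = 1, and ∂_2 has invariant factor 2 > 1, so H_1 = Z ⊕ Z/2Z.
  H_2: rank ker ∂_2 − rank ∂_3 = (18 − 18) − 0 = 0, and there is no ∂_3, so H_2 = 0.

H_0 = Z,  H_1 = Z ⊕ Z/2Z,  H_2 = 0.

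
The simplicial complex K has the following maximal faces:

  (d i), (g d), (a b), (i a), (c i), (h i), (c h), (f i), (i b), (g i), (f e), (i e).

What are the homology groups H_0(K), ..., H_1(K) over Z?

We work with the vertex ordering a < b < c < d < e < f < g < h < i. The simplices of K, each written with vertices in increasing order, are:

  0-simplices (9): a, b, c, d, e, f, g, h, i
  1-simplices (12): ab, ai, bi, ch, ci, dg, di, ef, ei, fi, gi, hi

so the chain groups are C_0 ≅ Z^9, C_1 ≅ Z^12.

Boundary ∂_1: C_1 → C_0 is given by ∂[p,q] = [q] − [p].
The resulting 9×12 matrix has rank 8, and its Smith normal form has invariant factors (1,1,1,1,1,1,1,1).

Computing H_k = (kernel of ∂_k) / (image of ∂_{k+1}):

  H_0: rank C_0 − rank ∂_1 = 9 − 8 = 1, and the invariant factors of ∂_1 are all 1, so H_0 ≅ Z.
  H_1: rank ker ∂_1 − rank ∂_2 = (12 − 8) − 0 = 4, and there is no ∂_2, so H_1 ≅ Z^4.

H_0 = Z,  H_1 = Z^4.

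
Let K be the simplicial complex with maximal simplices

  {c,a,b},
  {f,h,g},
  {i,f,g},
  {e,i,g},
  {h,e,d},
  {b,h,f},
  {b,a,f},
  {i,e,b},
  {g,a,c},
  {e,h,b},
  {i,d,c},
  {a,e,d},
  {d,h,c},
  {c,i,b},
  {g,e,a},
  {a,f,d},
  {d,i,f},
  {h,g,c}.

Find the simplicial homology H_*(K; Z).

H_0 ≅ Z,  H_1 ≅ Z^2,  H_2 ≅ Z.

Take the total order a < b < c < d < e < f < g < h < i on the vertex set. Then K (dimension 2) consists of the simplices:

  0-simplices (9): a, b, c, d, e, f, g, h, i
  1-simplices (27): ab, ac, ad, ae, af, ag, bc, be, bf, bh, bi, cd, cg, ch, ci, de, df, dh, di, eg, eh, ei, fg, fh, fi, gh, gi
  2-simplices (18): abc, abf, acg, ade, adf, aeg, bci, beh, bei, bfh, cdh, cdi, cgh, deh, dfi, egi, fgh, fgi

Hence C_0 ≅ Z^9, C_1 ≅ Z^27, C_2 ≅ Z^18.

∂_1: C_1 → C_0 maps an edge to its endpoints' difference, ∂[p,q] = q − p. For instance
  ∂ac = c − a.
This gives a 9×27 integer matrix of rank 8; reducing to Smith normal form yields diagonal entries (1,1,1,1,1,1,1,1).

Boundary ∂_2: C_2 → C_1 sends each 2-simplex [p,q,r] to [q,r] − [p,r] + [p,q]. For instance
  ∂egi = gi − ei + eg,
  ∂abf = bf − af + ab.
This gives a 27×18 integer matrix of rank 17; reducing to Smith normal form yields diagonal entries (1,1,1,1,1,1,1,1,1,1,1,1,1,1,1,1,1).

Now H_k = ker ∂_k / im ∂_{k+1}, so:

  H_0: rank C_0 − rank ∂_1 = 9 − 8 = 1, and the invariant factors of ∂_1 are all 1, so H_0 ≅ Z.
  H_1: rank ker ∂_1 − rank ∂_2 = (27 − 8) − 17 = 2, and the invariant factors of ∂_2 are all 1, so H_1 ≅ Z^2.
  H_2: rank ker ∂_2 − rank ∂_3 = (18 − 17) − 0 = 1, and there is no ∂_3, so H_2 ≅ Z.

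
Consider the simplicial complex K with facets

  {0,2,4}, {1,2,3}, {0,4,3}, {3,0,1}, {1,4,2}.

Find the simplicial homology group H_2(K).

K has 5 vertices, 10 edges, 5 triangles.
rank ∂_2 = 5, rank ∂_3 = 0 ⇒ b_2 = 5 − 5 − 0 = 0. So H_2 = 0.

H_2 = 0.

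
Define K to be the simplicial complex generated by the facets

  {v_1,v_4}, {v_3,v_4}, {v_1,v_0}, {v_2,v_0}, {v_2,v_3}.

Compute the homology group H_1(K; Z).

Take the total order v_0 < v_1 < v_2 < v_3 < v_4 on the vertex set. Then K (dimension 1) consists of the simplices:

  0-simplices (5): [v_0], [v_1], [v_2], [v_3], [v_4]
  1-simplices (5): [v_0,v_1], [v_0,v_2], [v_1,v_4], [v_2,v_3], [v_3,v_4]

giving chain groups C_0 ≅ Z^5, C_1 ≅ Z^5.

Boundary ∂_1: C_1 → C_0 sends each edge [p,q] (with p < q) to q − p.
This gives a 5×5 integer matrix of rank 4; reducing to Smith normal form yields diagonal entries (1,1,1,1).

Now H_k = ker ∂_k / im ∂_{k+1}, so:

  H_1: rank ker ∂_1 − rank ∂_2 = (5 − 4) − 0 = 1, and there is no ∂_2, so H_1 = Z.

H_1 ≅ Z.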